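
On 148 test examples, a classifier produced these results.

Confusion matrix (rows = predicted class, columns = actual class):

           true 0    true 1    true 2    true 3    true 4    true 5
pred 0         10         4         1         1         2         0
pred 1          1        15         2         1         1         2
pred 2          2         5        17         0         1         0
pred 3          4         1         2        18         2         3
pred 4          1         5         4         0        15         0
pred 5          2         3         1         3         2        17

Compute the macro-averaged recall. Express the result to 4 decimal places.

Per-class recall (TP/(TP+FN)):
  0: TP=10, FN=1+2+4+1+2=10 → 10/20 = 0.50000
  1: TP=15, FN=4+5+1+5+3=18 → 15/33 = 0.45455
  2: TP=17, FN=1+2+2+4+1=10 → 17/27 = 0.62963
  3: TP=18, FN=1+1+0+0+3=5 → 18/23 = 0.78261
  4: TP=15, FN=2+1+1+2+2=8 → 15/23 = 0.65217
  5: TP=17, FN=0+2+0+3+0=5 → 17/22 = 0.77273
Macro-recall = mean = (0.50000 + 0.45455 + 0.62963 + 0.78261 + 0.65217 + 0.77273) / 6 = 0.6319

0.6319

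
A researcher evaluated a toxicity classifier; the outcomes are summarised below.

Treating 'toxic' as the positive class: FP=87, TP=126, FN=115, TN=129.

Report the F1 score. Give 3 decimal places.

0.555

Precision = TP/(TP+FP) = 126/213 = 0.5915
Recall = TP/(TP+FN) = 126/241 = 0.5228
F1 = 2·TP/(2·TP+FP+FN) = 252/454 = 0.555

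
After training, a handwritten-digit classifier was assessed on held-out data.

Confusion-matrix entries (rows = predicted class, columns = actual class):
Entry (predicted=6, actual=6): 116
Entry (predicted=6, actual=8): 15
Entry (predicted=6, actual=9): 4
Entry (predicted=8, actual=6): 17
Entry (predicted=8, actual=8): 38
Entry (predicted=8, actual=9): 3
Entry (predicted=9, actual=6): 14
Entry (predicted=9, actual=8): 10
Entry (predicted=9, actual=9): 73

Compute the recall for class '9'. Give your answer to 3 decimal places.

0.913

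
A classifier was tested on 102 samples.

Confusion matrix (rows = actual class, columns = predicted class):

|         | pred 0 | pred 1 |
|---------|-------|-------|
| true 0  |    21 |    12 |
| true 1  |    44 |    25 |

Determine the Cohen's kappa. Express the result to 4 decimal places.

Observed agreement pₒ = trace/N = 46/102 = 0.45098
Expected agreement pₑ = Σ (rowᵢ·colᵢ)/N² = (33·65 + 69·37)/102² = 0.45156
κ = (pₒ − pₑ)/(1 − pₑ) = (0.45098 − 0.45156)/(1 − 0.45156) = -0.0011

-0.0011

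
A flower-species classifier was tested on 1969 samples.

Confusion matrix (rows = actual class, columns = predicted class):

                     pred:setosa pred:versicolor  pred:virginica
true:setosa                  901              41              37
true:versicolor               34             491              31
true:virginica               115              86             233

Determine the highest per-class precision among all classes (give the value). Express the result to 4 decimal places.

0.8581

Per-class precision (TP/(TP+FP)):
  setosa: TP=901, FP=34+115=149 → 901/1050 = 0.85810
  versicolor: TP=491, FP=41+86=127 → 491/618 = 0.79450
  virginica: TP=233, FP=37+31=68 → 233/301 = 0.77409
Highest is class 'setosa' with precision = 0.8581.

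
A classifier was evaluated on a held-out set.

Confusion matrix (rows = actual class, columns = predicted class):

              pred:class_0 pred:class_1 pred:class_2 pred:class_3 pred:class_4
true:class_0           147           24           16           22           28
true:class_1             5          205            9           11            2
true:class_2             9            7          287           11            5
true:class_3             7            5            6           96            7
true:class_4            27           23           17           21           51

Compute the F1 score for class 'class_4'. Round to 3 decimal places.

0.440

F1 score = 2·TP/(2·TP+FP+FN).
class_4: TP=51, FP=28+2+5+7=42, FN=27+23+17+21=88 → 102/232 = 0.4397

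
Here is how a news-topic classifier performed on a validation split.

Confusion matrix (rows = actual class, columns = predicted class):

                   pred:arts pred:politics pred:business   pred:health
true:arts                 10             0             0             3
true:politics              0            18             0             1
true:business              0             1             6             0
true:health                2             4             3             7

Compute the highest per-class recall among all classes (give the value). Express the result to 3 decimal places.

Per-class recall (TP/(TP+FN)):
  arts: TP=10, FN=0+0+3=3 → 10/13 = 0.7692
  politics: TP=18, FN=0+0+1=1 → 18/19 = 0.9474
  business: TP=6, FN=0+1+0=1 → 6/7 = 0.8571
  health: TP=7, FN=2+4+3=9 → 7/16 = 0.4375
Highest is class 'politics' with recall = 0.947.

0.947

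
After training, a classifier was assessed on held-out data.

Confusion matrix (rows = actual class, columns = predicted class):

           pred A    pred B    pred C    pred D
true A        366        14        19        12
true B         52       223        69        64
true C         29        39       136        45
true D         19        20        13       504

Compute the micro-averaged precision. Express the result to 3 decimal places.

0.757

Micro-averaging pools counts across classes: ΣTP=1229, ΣFP=395, ΣFN=395.
Micro-precision = TP/(TP+FP) on pooled counts = 0.757 (equals overall accuracy in single-label multiclass).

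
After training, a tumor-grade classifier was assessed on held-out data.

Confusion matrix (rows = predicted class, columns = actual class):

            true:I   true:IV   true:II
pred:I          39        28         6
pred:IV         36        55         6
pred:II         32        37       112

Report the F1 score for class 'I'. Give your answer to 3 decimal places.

One-vs-rest for 'I': TP = diagonal; FP = other classes predicted 'I'; FN = 'I' predicted as other.
F1 score = 2·TP/(2·TP+FP+FN).
I: TP=39, FP=28+6=34, FN=36+32=68 → 78/180 = 0.4333

0.433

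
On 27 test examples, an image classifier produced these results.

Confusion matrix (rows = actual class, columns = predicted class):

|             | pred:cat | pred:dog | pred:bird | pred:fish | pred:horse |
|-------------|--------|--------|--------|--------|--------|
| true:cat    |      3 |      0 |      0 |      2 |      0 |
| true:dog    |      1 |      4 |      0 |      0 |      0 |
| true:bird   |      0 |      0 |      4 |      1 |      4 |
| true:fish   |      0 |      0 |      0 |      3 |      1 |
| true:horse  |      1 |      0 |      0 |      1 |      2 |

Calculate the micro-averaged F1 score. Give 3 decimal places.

Micro-averaging pools counts across classes: ΣTP=16, ΣFP=11, ΣFN=11.
Micro-F1 score = 2·TP/(2·TP+FP+FN) on pooled counts = 0.593 (equals overall accuracy in single-label multiclass).

0.593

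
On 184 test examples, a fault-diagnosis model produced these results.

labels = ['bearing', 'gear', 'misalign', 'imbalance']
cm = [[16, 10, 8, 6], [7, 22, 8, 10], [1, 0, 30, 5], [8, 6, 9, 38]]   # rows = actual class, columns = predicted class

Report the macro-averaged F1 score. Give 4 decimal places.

Per-class F1 score (2·TP/(2·TP+FP+FN)):
  bearing: TP=16, FP=7+1+8=16, FN=10+8+6=24 → 32/72 = 0.44444
  gear: TP=22, FP=10+0+6=16, FN=7+8+10=25 → 44/85 = 0.51765
  misalign: TP=30, FP=8+8+9=25, FN=1+0+5=6 → 60/91 = 0.65934
  imbalance: TP=38, FP=6+10+5=21, FN=8+6+9=23 → 76/120 = 0.63333
Macro-F1 score = mean = (0.44444 + 0.51765 + 0.65934 + 0.63333) / 4 = 0.5637

0.5637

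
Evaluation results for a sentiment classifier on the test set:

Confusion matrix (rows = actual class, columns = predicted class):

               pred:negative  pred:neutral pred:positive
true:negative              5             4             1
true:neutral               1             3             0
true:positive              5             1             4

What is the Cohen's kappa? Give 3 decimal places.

0.250

Observed agreement pₒ = trace/N = 12/24 = 0.5000
Expected agreement pₑ = Σ (rowᵢ·colᵢ)/N² = (10·11 + 4·8 + 10·5)/24² = 0.3333
κ = (pₒ − pₑ)/(1 − pₑ) = (0.5000 − 0.3333)/(1 − 0.3333) = 0.250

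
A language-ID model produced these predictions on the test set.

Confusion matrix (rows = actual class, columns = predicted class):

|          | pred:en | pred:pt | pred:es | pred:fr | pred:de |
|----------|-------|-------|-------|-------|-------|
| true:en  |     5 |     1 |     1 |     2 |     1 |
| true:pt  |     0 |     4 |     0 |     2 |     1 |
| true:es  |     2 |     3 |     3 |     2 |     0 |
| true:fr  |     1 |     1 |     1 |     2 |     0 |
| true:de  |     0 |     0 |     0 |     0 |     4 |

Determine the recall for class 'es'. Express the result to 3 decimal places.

Treat 'es' as positive and all other classes as negative.
recall = TP/(TP+FN).
es: TP=3, FN=2+3+2+0=7 → 3/10 = 0.3000

0.300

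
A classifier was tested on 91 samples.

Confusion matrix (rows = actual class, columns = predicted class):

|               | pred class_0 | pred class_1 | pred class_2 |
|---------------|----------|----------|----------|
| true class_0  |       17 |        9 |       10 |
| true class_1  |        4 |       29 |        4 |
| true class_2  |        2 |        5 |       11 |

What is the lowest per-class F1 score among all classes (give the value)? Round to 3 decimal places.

Per-class F1 score (2·TP/(2·TP+FP+FN)):
  class_0: TP=17, FP=4+2=6, FN=9+10=19 → 34/59 = 0.5763
  class_1: TP=29, FP=9+5=14, FN=4+4=8 → 58/80 = 0.7250
  class_2: TP=11, FP=10+4=14, FN=2+5=7 → 22/43 = 0.5116
Lowest is class 'class_2' with F1 score = 0.512.

0.512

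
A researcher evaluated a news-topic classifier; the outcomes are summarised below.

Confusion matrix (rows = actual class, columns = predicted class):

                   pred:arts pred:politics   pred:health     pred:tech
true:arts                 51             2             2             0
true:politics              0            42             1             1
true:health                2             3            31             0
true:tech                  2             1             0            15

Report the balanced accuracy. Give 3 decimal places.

0.894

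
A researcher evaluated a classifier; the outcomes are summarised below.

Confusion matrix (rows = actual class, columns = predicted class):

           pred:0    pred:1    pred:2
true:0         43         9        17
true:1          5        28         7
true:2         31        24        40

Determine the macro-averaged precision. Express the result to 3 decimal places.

Per-class precision (TP/(TP+FP)):
  0: TP=43, FP=5+31=36 → 43/79 = 0.5443
  1: TP=28, FP=9+24=33 → 28/61 = 0.4590
  2: TP=40, FP=17+7=24 → 40/64 = 0.6250
Macro-precision = mean = (0.5443 + 0.4590 + 0.6250) / 3 = 0.543

0.543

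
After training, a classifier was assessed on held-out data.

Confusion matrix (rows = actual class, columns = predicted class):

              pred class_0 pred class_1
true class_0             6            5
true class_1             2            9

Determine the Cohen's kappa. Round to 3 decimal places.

0.364

Observed agreement pₒ = trace/N = 15/22 = 0.6818
Expected agreement pₑ = Σ (rowᵢ·colᵢ)/N² = (11·8 + 11·14)/22² = 0.5000
κ = (pₒ − pₑ)/(1 − pₑ) = (0.6818 − 0.5000)/(1 − 0.5000) = 0.364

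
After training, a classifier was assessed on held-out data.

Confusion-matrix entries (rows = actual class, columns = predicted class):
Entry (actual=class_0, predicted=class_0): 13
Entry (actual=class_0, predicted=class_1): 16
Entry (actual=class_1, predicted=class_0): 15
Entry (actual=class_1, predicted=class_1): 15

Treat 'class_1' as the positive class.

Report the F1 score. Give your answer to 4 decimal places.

0.4918

Precision = TP/(TP+FP) = 15/31 = 0.4839
Recall = TP/(TP+FN) = 15/30 = 0.5000
F1 = 2·TP/(2·TP+FP+FN) = 30/61 = 0.4918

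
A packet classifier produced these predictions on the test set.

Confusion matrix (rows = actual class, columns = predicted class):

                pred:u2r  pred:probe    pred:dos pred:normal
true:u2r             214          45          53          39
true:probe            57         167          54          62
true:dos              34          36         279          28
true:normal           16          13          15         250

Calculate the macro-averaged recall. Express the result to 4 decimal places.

Per-class recall (TP/(TP+FN)):
  u2r: TP=214, FN=45+53+39=137 → 214/351 = 0.60969
  probe: TP=167, FN=57+54+62=173 → 167/340 = 0.49118
  dos: TP=279, FN=34+36+28=98 → 279/377 = 0.74005
  normal: TP=250, FN=16+13+15=44 → 250/294 = 0.85034
Macro-recall = mean = (0.60969 + 0.49118 + 0.74005 + 0.85034) / 4 = 0.6728

0.6728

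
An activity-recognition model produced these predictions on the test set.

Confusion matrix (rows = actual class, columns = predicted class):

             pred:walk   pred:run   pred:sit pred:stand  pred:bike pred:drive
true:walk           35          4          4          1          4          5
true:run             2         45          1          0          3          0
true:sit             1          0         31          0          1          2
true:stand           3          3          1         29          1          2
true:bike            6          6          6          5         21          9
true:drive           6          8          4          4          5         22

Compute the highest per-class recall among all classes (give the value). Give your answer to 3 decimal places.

0.886

Per-class recall (TP/(TP+FN)):
  walk: TP=35, FN=4+4+1+4+5=18 → 35/53 = 0.6604
  run: TP=45, FN=2+1+0+3+0=6 → 45/51 = 0.8824
  sit: TP=31, FN=1+0+0+1+2=4 → 31/35 = 0.8857
  stand: TP=29, FN=3+3+1+1+2=10 → 29/39 = 0.7436
  bike: TP=21, FN=6+6+6+5+9=32 → 21/53 = 0.3962
  drive: TP=22, FN=6+8+4+4+5=27 → 22/49 = 0.4490
Highest is class 'sit' with recall = 0.886.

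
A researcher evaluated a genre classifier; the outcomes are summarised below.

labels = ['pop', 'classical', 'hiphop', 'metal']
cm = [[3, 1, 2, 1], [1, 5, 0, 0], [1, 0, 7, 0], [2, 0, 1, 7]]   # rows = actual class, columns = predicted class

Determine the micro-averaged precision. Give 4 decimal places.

0.7097

Micro-averaging pools counts across classes: ΣTP=22, ΣFP=9, ΣFN=9.
Micro-precision = TP/(TP+FP) on pooled counts = 0.7097 (equals overall accuracy in single-label multiclass).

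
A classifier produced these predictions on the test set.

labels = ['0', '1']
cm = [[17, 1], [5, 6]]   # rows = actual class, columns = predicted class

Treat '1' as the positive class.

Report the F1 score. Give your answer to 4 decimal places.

0.6667

Precision = TP/(TP+FP) = 6/7 = 0.8571
Recall = TP/(TP+FN) = 6/11 = 0.5455
F1 = 2·TP/(2·TP+FP+FN) = 12/18 = 0.6667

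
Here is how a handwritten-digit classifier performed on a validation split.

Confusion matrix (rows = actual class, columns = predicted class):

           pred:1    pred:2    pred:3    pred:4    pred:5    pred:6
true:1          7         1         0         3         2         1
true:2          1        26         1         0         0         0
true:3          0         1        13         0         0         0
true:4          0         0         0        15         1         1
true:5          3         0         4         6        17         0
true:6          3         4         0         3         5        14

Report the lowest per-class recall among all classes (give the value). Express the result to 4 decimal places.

0.4828

Per-class recall (TP/(TP+FN)):
  1: TP=7, FN=1+0+3+2+1=7 → 7/14 = 0.50000
  2: TP=26, FN=1+1+0+0+0=2 → 26/28 = 0.92857
  3: TP=13, FN=0+1+0+0+0=1 → 13/14 = 0.92857
  4: TP=15, FN=0+0+0+1+1=2 → 15/17 = 0.88235
  5: TP=17, FN=3+0+4+6+0=13 → 17/30 = 0.56667
  6: TP=14, FN=3+4+0+3+5=15 → 14/29 = 0.48276
Lowest is class '6' with recall = 0.4828.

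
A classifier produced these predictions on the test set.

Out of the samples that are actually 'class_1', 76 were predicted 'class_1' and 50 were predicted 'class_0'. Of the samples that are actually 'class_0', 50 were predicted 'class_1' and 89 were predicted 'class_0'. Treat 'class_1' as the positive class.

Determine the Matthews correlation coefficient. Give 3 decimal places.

0.243

MCC = (TP·TN − FP·FN) / √((TP+FP)(TP+FN)(TN+FP)(TN+FN))
Numerator = 76·89 − 50·50 = 4264
Denominator = √(126·126·139·139) = √306740196 = 17514.0000
MCC = 4264 / 17514.0000 = 0.243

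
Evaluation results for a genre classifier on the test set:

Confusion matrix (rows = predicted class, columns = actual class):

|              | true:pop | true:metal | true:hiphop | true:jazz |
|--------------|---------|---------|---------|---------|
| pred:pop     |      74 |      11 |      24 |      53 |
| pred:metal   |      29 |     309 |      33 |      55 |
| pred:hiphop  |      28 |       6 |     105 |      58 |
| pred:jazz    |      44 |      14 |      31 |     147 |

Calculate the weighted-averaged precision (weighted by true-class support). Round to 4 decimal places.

Per-class precision (TP/(TP+FP)):
  pop: TP=74, FP=11+24+53=88 → 74/162 = 0.45679
  metal: TP=309, FP=29+33+55=117 → 309/426 = 0.72535
  hiphop: TP=105, FP=28+6+58=92 → 105/197 = 0.53299
  jazz: TP=147, FP=44+14+31=89 → 147/236 = 0.62288
Weighted-precision = Σ (supportᵢ/N)·precisionᵢ with N=1021: (175/1021)·0.45679 + (340/1021)·0.72535 + (193/1021)·0.53299 + (313/1021)·0.62288 = 0.6115

0.6115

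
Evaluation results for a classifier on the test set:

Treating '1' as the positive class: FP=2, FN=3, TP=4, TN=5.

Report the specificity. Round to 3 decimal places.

0.714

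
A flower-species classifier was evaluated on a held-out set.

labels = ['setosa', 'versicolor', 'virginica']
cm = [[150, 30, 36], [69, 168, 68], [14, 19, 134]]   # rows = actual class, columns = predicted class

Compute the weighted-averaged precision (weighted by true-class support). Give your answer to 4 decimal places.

Per-class precision (TP/(TP+FP)):
  setosa: TP=150, FP=69+14=83 → 150/233 = 0.64378
  versicolor: TP=168, FP=30+19=49 → 168/217 = 0.77419
  virginica: TP=134, FP=36+68=104 → 134/238 = 0.56303
Weighted-precision = Σ (supportᵢ/N)·precisionᵢ with N=688: (216/688)·0.64378 + (305/688)·0.77419 + (167/688)·0.56303 = 0.6820

0.6820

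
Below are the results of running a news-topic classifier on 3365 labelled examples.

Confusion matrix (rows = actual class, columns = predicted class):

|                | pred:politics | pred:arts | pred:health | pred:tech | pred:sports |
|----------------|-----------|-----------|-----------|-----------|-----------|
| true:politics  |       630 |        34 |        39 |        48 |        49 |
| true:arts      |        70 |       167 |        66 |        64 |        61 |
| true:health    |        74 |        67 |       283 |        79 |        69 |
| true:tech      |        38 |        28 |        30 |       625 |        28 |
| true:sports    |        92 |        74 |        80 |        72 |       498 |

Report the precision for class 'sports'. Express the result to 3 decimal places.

0.706

One-vs-rest for 'sports': TP = diagonal; FP = other classes predicted 'sports'; FN = 'sports' predicted as other.
precision = TP/(TP+FP).
sports: TP=498, FP=49+61+69+28=207 → 498/705 = 0.7064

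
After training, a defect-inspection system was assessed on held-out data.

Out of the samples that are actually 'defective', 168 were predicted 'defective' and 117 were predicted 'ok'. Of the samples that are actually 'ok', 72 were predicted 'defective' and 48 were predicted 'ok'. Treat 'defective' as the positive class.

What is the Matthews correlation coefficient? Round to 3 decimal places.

-0.010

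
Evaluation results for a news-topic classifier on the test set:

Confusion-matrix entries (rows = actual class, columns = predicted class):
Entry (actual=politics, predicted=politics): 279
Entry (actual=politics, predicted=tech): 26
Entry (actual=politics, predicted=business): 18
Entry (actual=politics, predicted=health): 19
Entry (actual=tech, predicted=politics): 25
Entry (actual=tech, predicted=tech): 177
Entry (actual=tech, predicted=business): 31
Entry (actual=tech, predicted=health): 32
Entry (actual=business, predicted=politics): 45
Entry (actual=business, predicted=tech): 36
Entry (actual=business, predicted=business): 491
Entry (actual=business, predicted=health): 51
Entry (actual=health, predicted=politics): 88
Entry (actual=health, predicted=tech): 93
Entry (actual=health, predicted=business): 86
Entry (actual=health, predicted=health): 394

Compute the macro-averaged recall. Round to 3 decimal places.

0.717

Per-class recall (TP/(TP+FN)):
  politics: TP=279, FN=26+18+19=63 → 279/342 = 0.8158
  tech: TP=177, FN=25+31+32=88 → 177/265 = 0.6679
  business: TP=491, FN=45+36+51=132 → 491/623 = 0.7881
  health: TP=394, FN=88+93+86=267 → 394/661 = 0.5961
Macro-recall = mean = (0.8158 + 0.6679 + 0.7881 + 0.5961) / 4 = 0.717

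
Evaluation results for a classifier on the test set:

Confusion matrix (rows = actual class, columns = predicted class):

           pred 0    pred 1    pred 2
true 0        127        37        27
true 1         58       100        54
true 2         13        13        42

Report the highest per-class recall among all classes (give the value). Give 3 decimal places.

0.665

Per-class recall (TP/(TP+FN)):
  0: TP=127, FN=37+27=64 → 127/191 = 0.6649
  1: TP=100, FN=58+54=112 → 100/212 = 0.4717
  2: TP=42, FN=13+13=26 → 42/68 = 0.6176
Highest is class '0' with recall = 0.665.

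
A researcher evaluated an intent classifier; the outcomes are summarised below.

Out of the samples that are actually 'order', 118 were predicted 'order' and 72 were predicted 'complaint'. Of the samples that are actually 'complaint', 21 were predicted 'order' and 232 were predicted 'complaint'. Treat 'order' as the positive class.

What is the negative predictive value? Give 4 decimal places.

NPV = TN/(TN+FN) = 232/(232+72) = 0.7632

0.7632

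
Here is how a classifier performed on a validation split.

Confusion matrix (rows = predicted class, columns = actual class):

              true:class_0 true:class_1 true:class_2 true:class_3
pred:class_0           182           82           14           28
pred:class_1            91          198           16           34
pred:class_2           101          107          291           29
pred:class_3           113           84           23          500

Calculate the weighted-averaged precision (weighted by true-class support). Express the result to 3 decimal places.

0.615

Per-class precision (TP/(TP+FP)):
  class_0: TP=182, FP=82+14+28=124 → 182/306 = 0.5948
  class_1: TP=198, FP=91+16+34=141 → 198/339 = 0.5841
  class_2: TP=291, FP=101+107+29=237 → 291/528 = 0.5511
  class_3: TP=500, FP=113+84+23=220 → 500/720 = 0.6944
Weighted-precision = Σ (supportᵢ/N)·precisionᵢ with N=1893: (487/1893)·0.5948 + (471/1893)·0.5841 + (344/1893)·0.5511 + (591/1893)·0.6944 = 0.615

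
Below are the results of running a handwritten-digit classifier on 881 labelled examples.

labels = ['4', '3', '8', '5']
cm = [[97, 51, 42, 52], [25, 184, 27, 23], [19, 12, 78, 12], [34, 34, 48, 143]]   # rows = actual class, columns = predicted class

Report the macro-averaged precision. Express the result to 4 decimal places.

Per-class precision (TP/(TP+FP)):
  4: TP=97, FP=25+19+34=78 → 97/175 = 0.55429
  3: TP=184, FP=51+12+34=97 → 184/281 = 0.65480
  8: TP=78, FP=42+27+48=117 → 78/195 = 0.40000
  5: TP=143, FP=52+23+12=87 → 143/230 = 0.62174
Macro-precision = mean = (0.55429 + 0.65480 + 0.40000 + 0.62174) / 4 = 0.5577

0.5577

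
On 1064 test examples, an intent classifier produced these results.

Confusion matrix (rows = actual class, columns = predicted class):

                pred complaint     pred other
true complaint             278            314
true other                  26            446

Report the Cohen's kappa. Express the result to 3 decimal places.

0.390

Observed agreement pₒ = trace/N = 724/1064 = 0.6805
Expected agreement pₑ = Σ (rowᵢ·colᵢ)/N² = (592·304 + 472·760)/1064² = 0.4758
κ = (pₒ − pₑ)/(1 − pₑ) = (0.6805 − 0.4758)/(1 − 0.4758) = 0.390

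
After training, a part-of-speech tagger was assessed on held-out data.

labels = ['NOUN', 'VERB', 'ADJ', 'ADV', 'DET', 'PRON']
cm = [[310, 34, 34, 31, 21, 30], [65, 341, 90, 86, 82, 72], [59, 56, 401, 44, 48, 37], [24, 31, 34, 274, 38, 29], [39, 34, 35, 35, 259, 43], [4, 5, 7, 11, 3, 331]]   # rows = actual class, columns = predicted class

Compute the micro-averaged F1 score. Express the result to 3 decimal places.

0.623

Micro-averaging pools counts across classes: ΣTP=1916, ΣFP=1161, ΣFN=1161.
Micro-F1 score = 2·TP/(2·TP+FP+FN) on pooled counts = 0.623 (equals overall accuracy in single-label multiclass).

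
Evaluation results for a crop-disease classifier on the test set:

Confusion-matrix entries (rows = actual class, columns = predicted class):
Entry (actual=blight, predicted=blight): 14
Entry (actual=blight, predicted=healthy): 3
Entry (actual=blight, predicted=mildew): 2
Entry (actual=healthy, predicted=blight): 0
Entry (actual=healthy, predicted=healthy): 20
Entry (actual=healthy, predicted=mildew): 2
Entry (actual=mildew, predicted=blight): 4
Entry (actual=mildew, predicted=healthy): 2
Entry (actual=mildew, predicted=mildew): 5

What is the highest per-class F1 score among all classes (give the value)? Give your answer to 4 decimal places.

Per-class F1 score (2·TP/(2·TP+FP+FN)):
  blight: TP=14, FP=0+4=4, FN=3+2=5 → 28/37 = 0.75676
  healthy: TP=20, FP=3+2=5, FN=0+2=2 → 40/47 = 0.85106
  mildew: TP=5, FP=2+2=4, FN=4+2=6 → 10/20 = 0.50000
Highest is class 'healthy' with F1 score = 0.8511.

0.8511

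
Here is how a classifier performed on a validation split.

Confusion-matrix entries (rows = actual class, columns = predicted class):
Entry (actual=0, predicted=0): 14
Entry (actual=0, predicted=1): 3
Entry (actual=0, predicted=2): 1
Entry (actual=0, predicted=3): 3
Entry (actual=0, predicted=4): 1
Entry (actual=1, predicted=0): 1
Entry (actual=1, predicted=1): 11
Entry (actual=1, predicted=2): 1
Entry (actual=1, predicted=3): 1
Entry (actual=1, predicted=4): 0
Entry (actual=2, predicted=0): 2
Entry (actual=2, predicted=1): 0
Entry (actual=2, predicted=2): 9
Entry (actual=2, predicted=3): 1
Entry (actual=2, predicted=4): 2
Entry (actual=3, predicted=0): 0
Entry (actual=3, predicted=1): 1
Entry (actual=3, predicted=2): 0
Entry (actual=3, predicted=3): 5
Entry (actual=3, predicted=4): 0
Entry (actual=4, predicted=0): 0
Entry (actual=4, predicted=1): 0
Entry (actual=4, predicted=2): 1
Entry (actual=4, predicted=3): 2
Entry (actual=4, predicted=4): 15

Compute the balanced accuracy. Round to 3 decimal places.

0.746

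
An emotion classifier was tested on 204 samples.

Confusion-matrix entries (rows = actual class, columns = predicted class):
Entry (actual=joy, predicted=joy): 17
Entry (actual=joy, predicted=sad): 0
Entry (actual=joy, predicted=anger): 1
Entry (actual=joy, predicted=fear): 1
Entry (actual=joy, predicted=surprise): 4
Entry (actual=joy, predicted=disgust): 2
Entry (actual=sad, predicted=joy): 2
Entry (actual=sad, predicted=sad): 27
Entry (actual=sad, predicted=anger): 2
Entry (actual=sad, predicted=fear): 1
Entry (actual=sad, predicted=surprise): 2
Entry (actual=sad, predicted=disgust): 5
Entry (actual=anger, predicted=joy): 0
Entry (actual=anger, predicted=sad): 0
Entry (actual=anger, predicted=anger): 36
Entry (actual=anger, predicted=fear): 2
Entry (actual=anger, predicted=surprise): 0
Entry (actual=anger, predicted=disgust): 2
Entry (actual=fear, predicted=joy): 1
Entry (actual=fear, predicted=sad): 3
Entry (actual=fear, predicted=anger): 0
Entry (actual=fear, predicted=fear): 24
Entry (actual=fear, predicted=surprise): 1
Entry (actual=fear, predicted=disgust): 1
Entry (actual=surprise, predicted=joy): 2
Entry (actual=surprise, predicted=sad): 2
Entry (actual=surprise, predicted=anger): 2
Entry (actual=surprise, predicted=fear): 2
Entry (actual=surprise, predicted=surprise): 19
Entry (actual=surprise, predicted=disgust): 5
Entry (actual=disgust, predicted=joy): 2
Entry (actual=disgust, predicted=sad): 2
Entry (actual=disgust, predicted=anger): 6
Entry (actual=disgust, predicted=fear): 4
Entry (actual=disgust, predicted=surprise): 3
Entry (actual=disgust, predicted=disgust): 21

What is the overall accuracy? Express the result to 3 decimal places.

Accuracy = trace / total = (17+27+36+24+19+21=144) / 204 = 144/204 = 0.706

0.706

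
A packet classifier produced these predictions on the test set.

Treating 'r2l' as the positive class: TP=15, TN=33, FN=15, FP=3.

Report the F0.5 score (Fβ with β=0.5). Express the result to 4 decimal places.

0.7353

Fβ = (1+β²)·TP / ((1+β²)·TP + β²·FN + FP), with β²=1/4
= 1.25·15 / (1.25·15 + 0.25·15 + 3) = 0.7353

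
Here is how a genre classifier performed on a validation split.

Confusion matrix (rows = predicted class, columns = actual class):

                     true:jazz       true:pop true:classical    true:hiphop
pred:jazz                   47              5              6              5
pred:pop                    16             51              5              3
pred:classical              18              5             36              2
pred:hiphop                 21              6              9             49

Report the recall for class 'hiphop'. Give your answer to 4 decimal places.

Treat 'hiphop' as positive and all other classes as negative.
recall = TP/(TP+FN).
hiphop: TP=49, FN=5+3+2=10 → 49/59 = 0.83051

0.8305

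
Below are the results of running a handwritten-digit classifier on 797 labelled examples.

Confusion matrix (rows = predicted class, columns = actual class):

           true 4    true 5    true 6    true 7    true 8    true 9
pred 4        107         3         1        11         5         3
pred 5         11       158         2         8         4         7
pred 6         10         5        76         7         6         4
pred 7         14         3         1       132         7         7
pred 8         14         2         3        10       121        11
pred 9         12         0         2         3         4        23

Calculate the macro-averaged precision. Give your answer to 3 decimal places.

Per-class precision (TP/(TP+FP)):
  4: TP=107, FP=3+1+11+5+3=23 → 107/130 = 0.8231
  5: TP=158, FP=11+2+8+4+7=32 → 158/190 = 0.8316
  6: TP=76, FP=10+5+7+6+4=32 → 76/108 = 0.7037
  7: TP=132, FP=14+3+1+7+7=32 → 132/164 = 0.8049
  8: TP=121, FP=14+2+3+10+11=40 → 121/161 = 0.7516
  9: TP=23, FP=12+0+2+3+4=21 → 23/44 = 0.5227
Macro-precision = mean = (0.8231 + 0.8316 + 0.7037 + 0.8049 + 0.7516 + 0.5227) / 6 = 0.740

0.740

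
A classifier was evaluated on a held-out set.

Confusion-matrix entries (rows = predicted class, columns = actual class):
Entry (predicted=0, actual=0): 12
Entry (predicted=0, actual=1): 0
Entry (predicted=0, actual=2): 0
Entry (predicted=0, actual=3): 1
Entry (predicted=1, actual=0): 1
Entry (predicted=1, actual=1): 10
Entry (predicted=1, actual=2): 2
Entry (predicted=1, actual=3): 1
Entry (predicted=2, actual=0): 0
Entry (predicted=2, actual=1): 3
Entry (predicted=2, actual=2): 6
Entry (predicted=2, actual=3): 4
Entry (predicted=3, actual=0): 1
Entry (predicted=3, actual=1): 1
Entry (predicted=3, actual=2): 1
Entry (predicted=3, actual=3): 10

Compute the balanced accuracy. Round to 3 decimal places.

Balanced accuracy = mean of per-class recall.
  0: recall = 12/14 = 0.8571
  1: recall = 10/14 = 0.7143
  2: recall = 6/9 = 0.6667
  3: recall = 10/16 = 0.6250
Mean = (0.8571 + 0.7143 + 0.6667 + 0.6250) / 4 = 0.716

0.716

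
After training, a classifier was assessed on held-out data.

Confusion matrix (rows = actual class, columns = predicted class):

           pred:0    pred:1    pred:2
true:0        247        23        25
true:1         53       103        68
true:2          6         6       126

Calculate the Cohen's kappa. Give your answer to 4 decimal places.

Observed agreement pₒ = trace/N = 476/657 = 0.72451
Expected agreement pₑ = Σ (rowᵢ·colᵢ)/N² = (295·306 + 224·132 + 138·219)/657² = 0.34764
κ = (pₒ − pₑ)/(1 − pₑ) = (0.72451 − 0.34764)/(1 − 0.34764) = 0.5777

0.5777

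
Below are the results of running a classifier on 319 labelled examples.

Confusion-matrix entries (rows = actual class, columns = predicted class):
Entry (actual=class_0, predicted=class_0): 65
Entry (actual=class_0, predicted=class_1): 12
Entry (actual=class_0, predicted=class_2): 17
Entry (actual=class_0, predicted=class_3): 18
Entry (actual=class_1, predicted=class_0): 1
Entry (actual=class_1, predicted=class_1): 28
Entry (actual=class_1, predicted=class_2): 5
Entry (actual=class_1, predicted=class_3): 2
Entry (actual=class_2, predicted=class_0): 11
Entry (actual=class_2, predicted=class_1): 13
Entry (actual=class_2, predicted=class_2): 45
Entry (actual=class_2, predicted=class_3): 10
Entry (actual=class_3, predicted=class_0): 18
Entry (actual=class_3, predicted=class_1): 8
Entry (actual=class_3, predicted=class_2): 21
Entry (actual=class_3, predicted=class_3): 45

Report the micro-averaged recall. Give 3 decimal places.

Micro-averaging pools counts across classes: ΣTP=183, ΣFP=136, ΣFN=136.
Micro-recall = TP/(TP+FN) on pooled counts = 0.574 (equals overall accuracy in single-label multiclass).

0.574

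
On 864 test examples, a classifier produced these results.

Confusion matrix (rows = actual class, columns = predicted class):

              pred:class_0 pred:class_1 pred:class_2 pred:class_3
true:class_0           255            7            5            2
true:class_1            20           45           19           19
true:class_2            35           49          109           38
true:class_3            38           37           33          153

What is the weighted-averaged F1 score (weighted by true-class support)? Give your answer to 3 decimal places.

0.644

Per-class F1 score (2·TP/(2·TP+FP+FN)):
  class_0: TP=255, FP=20+35+38=93, FN=7+5+2=14 → 510/617 = 0.8266
  class_1: TP=45, FP=7+49+37=93, FN=20+19+19=58 → 90/241 = 0.3734
  class_2: TP=109, FP=5+19+33=57, FN=35+49+38=122 → 218/397 = 0.5491
  class_3: TP=153, FP=2+19+38=59, FN=38+37+33=108 → 306/473 = 0.6469
Weighted-F1 score = Σ (supportᵢ/N)·F1 scoreᵢ with N=864: (269/864)·0.8266 + (103/864)·0.3734 + (231/864)·0.5491 + (261/864)·0.6469 = 0.644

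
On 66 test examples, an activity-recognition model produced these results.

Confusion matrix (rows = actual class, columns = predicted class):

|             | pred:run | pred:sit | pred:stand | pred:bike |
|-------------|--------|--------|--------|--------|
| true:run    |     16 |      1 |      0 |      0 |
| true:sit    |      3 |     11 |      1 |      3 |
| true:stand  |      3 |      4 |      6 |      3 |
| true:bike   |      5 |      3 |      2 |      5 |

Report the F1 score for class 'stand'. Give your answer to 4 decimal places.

0.4800

Treat 'stand' as positive and all other classes as negative.
F1 score = 2·TP/(2·TP+FP+FN).
stand: TP=6, FP=0+1+2=3, FN=3+4+3=10 → 12/25 = 0.48000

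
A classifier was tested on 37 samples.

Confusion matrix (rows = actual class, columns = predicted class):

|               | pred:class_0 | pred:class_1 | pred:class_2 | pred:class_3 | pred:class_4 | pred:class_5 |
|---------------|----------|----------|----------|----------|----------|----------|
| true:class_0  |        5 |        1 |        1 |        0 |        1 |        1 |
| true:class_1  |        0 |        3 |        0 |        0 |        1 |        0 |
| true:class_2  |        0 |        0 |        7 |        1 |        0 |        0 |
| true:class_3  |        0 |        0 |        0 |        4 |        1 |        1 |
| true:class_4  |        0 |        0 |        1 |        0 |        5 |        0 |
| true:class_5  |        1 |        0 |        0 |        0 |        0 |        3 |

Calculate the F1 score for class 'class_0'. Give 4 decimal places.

Treat 'class_0' as positive and all other classes as negative.
F1 score = 2·TP/(2·TP+FP+FN).
class_0: TP=5, FP=0+0+0+0+1=1, FN=1+1+0+1+1=4 → 10/15 = 0.66667

0.6667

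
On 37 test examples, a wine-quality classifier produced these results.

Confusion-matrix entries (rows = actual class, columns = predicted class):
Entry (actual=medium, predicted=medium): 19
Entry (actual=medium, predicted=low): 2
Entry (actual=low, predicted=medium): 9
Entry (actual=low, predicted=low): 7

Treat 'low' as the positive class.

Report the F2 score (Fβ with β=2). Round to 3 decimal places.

0.479

Fβ = (1+β²)·TP / ((1+β²)·TP + β²·FN + FP), with β²=4
= 5·7 / (5·7 + 4·9 + 2) = 0.479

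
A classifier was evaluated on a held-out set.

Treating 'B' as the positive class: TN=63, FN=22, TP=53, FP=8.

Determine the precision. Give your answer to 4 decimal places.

0.8689

Precision = TP/(TP+FP) = 53/(53+8) = 53/61 = 0.8689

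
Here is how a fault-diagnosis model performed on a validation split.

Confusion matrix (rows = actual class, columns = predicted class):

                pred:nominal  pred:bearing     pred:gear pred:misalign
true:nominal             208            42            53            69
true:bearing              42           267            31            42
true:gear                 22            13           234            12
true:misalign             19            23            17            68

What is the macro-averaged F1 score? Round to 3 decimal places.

0.637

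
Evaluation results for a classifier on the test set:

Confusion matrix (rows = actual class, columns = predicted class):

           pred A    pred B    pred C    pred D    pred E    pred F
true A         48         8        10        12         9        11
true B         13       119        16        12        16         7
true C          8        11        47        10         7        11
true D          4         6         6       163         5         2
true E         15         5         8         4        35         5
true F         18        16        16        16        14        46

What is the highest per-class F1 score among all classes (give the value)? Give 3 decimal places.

0.809

Per-class F1 score (2·TP/(2·TP+FP+FN)):
  A: TP=48, FP=13+8+4+15+18=58, FN=8+10+12+9+11=50 → 96/204 = 0.4706
  B: TP=119, FP=8+11+6+5+16=46, FN=13+16+12+16+7=64 → 238/348 = 0.6839
  C: TP=47, FP=10+16+6+8+16=56, FN=8+11+10+7+11=47 → 94/197 = 0.4772
  D: TP=163, FP=12+12+10+4+16=54, FN=4+6+6+5+2=23 → 326/403 = 0.8089
  E: TP=35, FP=9+16+7+5+14=51, FN=15+5+8+4+5=37 → 70/158 = 0.4430
  F: TP=46, FP=11+7+11+2+5=36, FN=18+16+16+16+14=80 → 92/208 = 0.4423
Highest is class 'D' with F1 score = 0.809.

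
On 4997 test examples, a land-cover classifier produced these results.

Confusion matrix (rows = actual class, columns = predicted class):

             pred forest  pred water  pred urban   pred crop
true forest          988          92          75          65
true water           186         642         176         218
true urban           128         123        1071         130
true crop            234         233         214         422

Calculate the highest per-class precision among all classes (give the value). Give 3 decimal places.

0.697

Per-class precision (TP/(TP+FP)):
  forest: TP=988, FP=186+128+234=548 → 988/1536 = 0.6432
  water: TP=642, FP=92+123+233=448 → 642/1090 = 0.5890
  urban: TP=1071, FP=75+176+214=465 → 1071/1536 = 0.6973
  crop: TP=422, FP=65+218+130=413 → 422/835 = 0.5054
Highest is class 'urban' with precision = 0.697.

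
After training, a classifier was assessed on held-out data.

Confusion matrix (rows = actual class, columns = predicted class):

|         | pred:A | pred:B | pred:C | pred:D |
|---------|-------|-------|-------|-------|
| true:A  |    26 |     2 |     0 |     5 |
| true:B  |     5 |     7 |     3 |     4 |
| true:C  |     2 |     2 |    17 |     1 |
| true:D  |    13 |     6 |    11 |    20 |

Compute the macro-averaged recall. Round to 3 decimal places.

0.582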